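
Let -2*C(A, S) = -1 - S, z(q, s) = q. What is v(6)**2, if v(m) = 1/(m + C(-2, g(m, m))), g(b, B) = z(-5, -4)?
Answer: 1/16 ≈ 0.062500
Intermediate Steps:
g(b, B) = -5
C(A, S) = 1/2 + S/2 (C(A, S) = -(-1 - S)/2 = 1/2 + S/2)
v(m) = 1/(-2 + m) (v(m) = 1/(m + (1/2 + (1/2)*(-5))) = 1/(m + (1/2 - 5/2)) = 1/(m - 2) = 1/(-2 + m))
v(6)**2 = (1/(-2 + 6))**2 = (1/4)**2 = 1/16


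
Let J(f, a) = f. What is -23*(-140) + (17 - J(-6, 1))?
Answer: 3243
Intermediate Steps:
-23*(-140) + (17 - J(-6, 1)) = -23*(-140) + (17 - 1*(-6)) = 3220 + (17 + 6) = 3220 + 23 = 3243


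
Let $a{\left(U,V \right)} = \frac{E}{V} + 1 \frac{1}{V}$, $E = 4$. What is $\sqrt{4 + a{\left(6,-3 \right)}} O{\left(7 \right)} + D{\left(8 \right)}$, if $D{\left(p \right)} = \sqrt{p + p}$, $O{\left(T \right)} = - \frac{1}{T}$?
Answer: $4 - \frac{\sqrt{21}}{21} \approx 3.7818$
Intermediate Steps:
$a{\left(U,V \right)} = \frac{5}{V}$ ($a{\left(U,V \right)} = \frac{4}{V} + 1 \frac{1}{V} = \frac{4}{V} + \frac{1}{V} = \frac{5}{V}$)
$D{\left(p \right)} = \sqrt{2} \sqrt{p}$ ($D{\left(p \right)} = \sqrt{2 p} = \sqrt{2} \sqrt{p}$)
$\sqrt{4 + a{\left(6,-3 \right)}} O{\left(7 \right)} + D{\left(8 \right)} = \sqrt{4 + \frac{5}{-3}} \left(- \frac{1}{7}\right) + \sqrt{2} \sqrt{8} = \sqrt{4 + 5 \left(- \frac{1}{3}\right)} \left(\left(-1\right) \frac{1}{7}\right) + \sqrt{2} \cdot 2 \sqrt{2} = \sqrt{4 - \frac{5}{3}} \left(- \frac{1}{7}\right) + 4 = \sqrt{\frac{7}{3}} \left(- \frac{1}{7}\right) + 4 = \frac{\sqrt{21}}{3} \left(- \frac{1}{7}\right) + 4 = - \frac{\sqrt{21}}{21} + 4 = 4 - \frac{\sqrt{21}}{21}$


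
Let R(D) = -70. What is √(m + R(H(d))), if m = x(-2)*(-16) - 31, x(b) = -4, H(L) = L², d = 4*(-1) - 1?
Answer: I*√37 ≈ 6.0828*I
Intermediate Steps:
d = -5 (d = -4 - 1 = -5)
m = 33 (m = -4*(-16) - 31 = 64 - 31 = 33)
√(m + R(H(d))) = √(33 - 70) = √(-37) = I*√37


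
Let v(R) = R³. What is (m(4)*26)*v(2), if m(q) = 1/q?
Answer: 52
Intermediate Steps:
(m(4)*26)*v(2) = (26/4)*2³ = ((¼)*26)*8 = (13/2)*8 = 52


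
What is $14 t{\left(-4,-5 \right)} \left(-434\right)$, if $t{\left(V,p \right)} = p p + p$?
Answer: $-121520$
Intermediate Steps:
$t{\left(V,p \right)} = p + p^{2}$ ($t{\left(V,p \right)} = p^{2} + p = p + p^{2}$)
$14 t{\left(-4,-5 \right)} \left(-434\right) = 14 \left(- 5 \left(1 - 5\right)\right) \left(-434\right) = 14 \left(\left(-5\right) \left(-4\right)\right) \left(-434\right) = 14 \cdot 20 \left(-434\right) = 280 \left(-434\right) = -121520$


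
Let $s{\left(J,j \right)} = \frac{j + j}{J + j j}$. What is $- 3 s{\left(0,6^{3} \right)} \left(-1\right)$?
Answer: $\frac{1}{36} \approx 0.027778$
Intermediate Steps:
$s{\left(J,j \right)} = \frac{2 j}{J + j^{2}}$
$- 3 s{\left(0,6^{3} \right)} \left(-1\right) = - 3 \frac{2 \cdot 6^{3}}{0 + \left(6^{3}\right)^{2}} \left(-1\right) = - 3 \cdot 2 \cdot 216 \frac{1}{0 + 216^{2}} \left(-1\right) = - 3 \cdot 2 \cdot 216 \frac{1}{0 + 46656} \left(-1\right) = - 3 \cdot 2 \cdot 216 \cdot \frac{1}{46656} \left(-1\right) = \left(-3\right) \frac{1}{108} \left(-1\right) = \left(- \frac{1}{36}\right) \left(-1\right) = \frac{1}{36}$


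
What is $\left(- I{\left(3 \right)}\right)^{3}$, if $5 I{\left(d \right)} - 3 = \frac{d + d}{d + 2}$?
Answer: $- \frac{9261}{15625} \approx -0.5927$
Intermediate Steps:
$I{\left(d \right)} = \frac{3}{5} + \frac{2 d}{5 \left(2 + d\right)}$ ($I{\left(d \right)} = \frac{3}{5} + \frac{\left(d + d\right) \frac{1}{d + 2}}{5} = \frac{3}{5} + \frac{2 d \frac{1}{2 + d}}{5} = \frac{3}{5} + \frac{2 d}{5 \left(2 + d\right)}$)
$\left(- I{\left(3 \right)}\right)^{3} = \left(- \frac{\frac{6}{5} + 3}{2 + 3}\right)^{3} = \left(- \frac{21}{5 \cdot 5}\right)^{3} = \left(\left(-1\right) \frac{21}{25}\right)^{3} = \left(- \frac{21}{25}\right)^{3} = - \frac{9261}{15625}$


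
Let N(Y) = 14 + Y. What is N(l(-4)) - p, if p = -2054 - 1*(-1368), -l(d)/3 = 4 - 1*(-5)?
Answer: 673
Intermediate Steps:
l(d) = -27 (l(d) = -3*(4 - 1*(-5)) = -3*(4 + 5) = -3*9 = -27)
p = -686 (p = -2054 + 1368 = -686)
N(l(-4)) - p = (14 - 27) - 1*(-686) = -13 + 686 = 673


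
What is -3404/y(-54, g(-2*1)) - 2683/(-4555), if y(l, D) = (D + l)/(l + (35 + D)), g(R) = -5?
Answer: -371966983/268745 ≈ -1384.1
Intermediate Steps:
y(l, D) = (D + l)/(35 + D + l)
-3404/y(-54, g(-2*1)) - 2683/(-4555) = -3404*(35 - 5 - 54)/(-5 - 54) - 2683/(-4555) = -3404/(-59/(-24)) - 2683*(-1/4555) = -3404/((-1/24*(-59))) + 2683/4555 = -3404/59/24 + 2683/4555 = -3404*24/59 + 2683/4555 = -81696/59 + 2683/4555 = -371966983/268745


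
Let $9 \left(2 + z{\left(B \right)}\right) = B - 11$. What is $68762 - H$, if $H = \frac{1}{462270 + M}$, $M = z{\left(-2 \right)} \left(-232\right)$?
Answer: $\frac{286574023955}{4167622} \approx 68762.0$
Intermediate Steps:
$z{\left(B \right)} = - \frac{29}{9} + \frac{B}{9}$ ($z{\left(B \right)} = -2 + \frac{B - 11}{9} = -2 + \frac{-11 + B}{9} = -2 + \left(- \frac{11}{9} + \frac{B}{9}\right) = - \frac{29}{9} + \frac{B}{9}$)
$M = \frac{7192}{9}$ ($M = \left(- \frac{29}{9} + \frac{1}{9} \left(-2\right)\right) \left(-232\right) = \left(- \frac{29}{9} - \frac{2}{9}\right) \left(-232\right) = \left(- \frac{31}{9}\right) \left(-232\right) = \frac{7192}{9} \approx 799.11$)
$H = \frac{9}{4167622}$ ($H = \frac{1}{462270 + \frac{7192}{9}} = \frac{1}{\frac{4167622}{9}} = \frac{9}{4167622} \approx 2.1595 \cdot 10^{-6}$)
$68762 - H = 68762 - \frac{9}{4167622} = \frac{286574023955}{4167622}$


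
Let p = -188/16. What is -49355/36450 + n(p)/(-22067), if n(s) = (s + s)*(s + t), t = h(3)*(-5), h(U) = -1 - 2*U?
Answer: -855361133/643473720 ≈ -1.3293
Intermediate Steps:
p = -47/4 (p = -188*1/16 = -47/4 ≈ -11.750)
t = 35 (t = (-1 - 2*3)*(-5) = (-1 - 6)*(-5) = -7*(-5) = 35)
n(s) = 2*s*(35 + s) (n(s) = (s + s)*(s + 35) = (2*s)*(35 + s) = 2*s*(35 + s))
-49355/36450 + n(p)/(-22067) = -49355/36450 + (2*(-47/4)*(35 - 47/4))/(-22067) = -49355*1/36450 + (2*(-47/4)*(93/4))*(-1/22067) = -9871/7290 - 4371/8*(-1/22067) = -9871/7290 + 4371/176536 = -855361133/643473720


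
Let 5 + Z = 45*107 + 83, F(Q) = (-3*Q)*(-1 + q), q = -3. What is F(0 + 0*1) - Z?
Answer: -4893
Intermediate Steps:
F(Q) = 12*Q (F(Q) = (-3*Q)*(-1 - 3) = -3*Q*(-4) = 12*Q)
Z = 4893 (Z = -5 + (45*107 + 83) = -5 + (4815 + 83) = -5 + 4898 = 4893)
F(0 + 0*1) - Z = 12*(0 + 0*1) - 1*4893 = 12*(0 + 0) - 4893 = 12*0 - 4893 = 0 - 4893 = -4893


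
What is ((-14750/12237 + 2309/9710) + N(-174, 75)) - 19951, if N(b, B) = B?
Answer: -2361806529787/118821270 ≈ -19877.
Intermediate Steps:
((-14750/12237 + 2309/9710) + N(-174, 75)) - 19951 = ((-14750/12237 + 2309/9710) + 75) - 19951 = (-114967267/118821270 + 75) - 19951 = 8796627983/118821270 - 19951 = -2361806529787/118821270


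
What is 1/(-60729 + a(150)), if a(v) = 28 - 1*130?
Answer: -1/60831 ≈ -1.6439e-5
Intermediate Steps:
a(v) = -102 (a(v) = 28 - 130 = -102)
1/(-60729 + a(150)) = 1/(-60729 - 102) = 1/(-60831) = -1/60831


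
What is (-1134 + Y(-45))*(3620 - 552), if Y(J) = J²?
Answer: 2733588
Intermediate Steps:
(-1134 + Y(-45))*(3620 - 552) = (-1134 + (-45)²)*(3620 - 552) = (-1134 + 2025)*3068 = 891*3068 = 2733588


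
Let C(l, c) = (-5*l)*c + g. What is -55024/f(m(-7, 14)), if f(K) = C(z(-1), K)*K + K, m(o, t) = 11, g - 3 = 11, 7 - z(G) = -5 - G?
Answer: 27512/3245 ≈ 8.4783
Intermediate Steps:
z(G) = 12 + G (z(G) = 7 - (-5 - G) = 7 + (5 + G) = 12 + G)
g = 14 (g = 3 + 11 = 14)
C(l, c) = 14 - 5*c*l (C(l, c) = (-5*l)*c + 14 = -5*c*l + 14 = 14 - 5*c*l)
f(K) = K + K*(14 - 55*K) (f(K) = (14 - 5*K*(12 - 1))*K + K = (14 - 5*K*11)*K + K = (14 - 55*K)*K + K = K*(14 - 55*K) + K = K + K*(14 - 55*K))
-55024/f(m(-7, 14)) = -55024*1/(55*(3 - 11*11)) = -55024*1/(55*(3 - 121)) = -55024/(5*11*(-118)) = -55024/(-6490) = -55024*(-1/6490) = 27512/3245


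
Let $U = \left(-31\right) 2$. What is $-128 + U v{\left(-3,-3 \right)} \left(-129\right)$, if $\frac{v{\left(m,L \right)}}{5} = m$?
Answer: $-120098$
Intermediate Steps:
$v{\left(m,L \right)} = 5 m$
$U = -62$
$-128 + U v{\left(-3,-3 \right)} \left(-129\right) = -128 + - 62 \cdot 5 \left(-3\right) \left(-129\right) = -128 + \left(-62\right) \left(-15\right) \left(-129\right) = -128 + 930 \left(-129\right) = -128 - 119970 = -120098$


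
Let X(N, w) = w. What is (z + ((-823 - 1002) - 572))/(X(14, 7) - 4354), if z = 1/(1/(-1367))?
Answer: 3764/4347 ≈ 0.86588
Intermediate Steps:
z = -1367 (z = 1/(-1/1367) = -1367)
(z + ((-823 - 1002) - 572))/(X(14, 7) - 4354) = (-1367 + ((-823 - 1002) - 572))/(7 - 4354) = (-1367 + (-1825 - 572))/(-4347) = (-1367 - 2397)*(-1/4347) = -3764*(-1/4347) = 3764/4347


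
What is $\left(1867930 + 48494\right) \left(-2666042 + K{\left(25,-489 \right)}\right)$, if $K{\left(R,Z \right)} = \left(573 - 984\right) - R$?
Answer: $-5110102434672$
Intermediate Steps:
$K{\left(R,Z \right)} = -411 - R$
$\left(1867930 + 48494\right) \left(-2666042 + K{\left(25,-489 \right)}\right) = \left(1867930 + 48494\right) \left(-2666042 - 436\right) = 1916424 \left(-2666042 - 436\right) = 1916424 \left(-2666478\right) = -5110102434672$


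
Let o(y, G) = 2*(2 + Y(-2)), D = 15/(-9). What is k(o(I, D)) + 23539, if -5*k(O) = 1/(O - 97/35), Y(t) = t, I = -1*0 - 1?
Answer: 2283290/97 ≈ 23539.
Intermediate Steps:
I = -1 (I = 0 - 1 = -1)
D = -5/3 (D = 15*(-1/9) = -5/3 ≈ -1.6667)
o(y, G) = 0 (o(y, G) = 2*(2 - 2) = 2*0 = 0)
k(O) = -1/(5*(-97/35 + O)) (k(O) = -1/(5*(O - 97/35)) = -1/(5*(-97/35 + O)))
k(o(I, D)) + 23539 = -7/(-97 + 35*0) + 23539 = -7/(-97 + 0) + 23539 = -7/(-97) + 23539 = -7*(-1/97) + 23539 = 7/97 + 23539 = 2283290/97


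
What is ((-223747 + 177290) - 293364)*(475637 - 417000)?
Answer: -19926083977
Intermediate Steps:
((-223747 + 177290) - 293364)*(475637 - 417000) = (-46457 - 293364)*58637 = -339821*58637 = -19926083977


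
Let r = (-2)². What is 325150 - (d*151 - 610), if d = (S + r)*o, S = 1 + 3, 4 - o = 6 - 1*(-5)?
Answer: 334216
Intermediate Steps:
r = 4
o = -7 (o = 4 - (6 - 1*(-5)) = 4 - (6 + 5) = 4 - 1*11 = 4 - 11 = -7)
S = 4
d = -56 (d = (4 + 4)*(-7) = 8*(-7) = -56)
325150 - (d*151 - 610) = 325150 - (-56*151 - 610) = 325150 - (-8456 - 610) = 325150 - 1*(-9066) = 325150 + 9066 = 334216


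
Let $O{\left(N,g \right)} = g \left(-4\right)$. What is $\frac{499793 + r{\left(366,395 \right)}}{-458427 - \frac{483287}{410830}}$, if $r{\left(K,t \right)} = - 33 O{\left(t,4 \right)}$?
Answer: $- \frac{29363839490}{26905149671} \approx -1.0914$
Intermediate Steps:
$O{\left(N,g \right)} = - 4 g$
$r{\left(K,t \right)} = 528$ ($r{\left(K,t \right)} = - 33 \left(\left(-4\right) 4\right) = \left(-33\right) \left(-16\right) = 528$)
$\frac{499793 + r{\left(366,395 \right)}}{-458427 - \frac{483287}{410830}} = \frac{499793 + 528}{-458427 - \frac{483287}{410830}} = \frac{500321}{-458427 - \frac{69041}{58690}} = \frac{500321}{- \frac{26905149671}{58690}} = 500321 \left(- \frac{58690}{26905149671}\right) = - \frac{29363839490}{26905149671}$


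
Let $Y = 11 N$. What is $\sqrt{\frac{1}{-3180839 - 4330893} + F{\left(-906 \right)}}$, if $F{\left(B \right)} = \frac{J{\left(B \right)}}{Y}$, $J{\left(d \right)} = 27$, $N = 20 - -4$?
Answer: $\frac{5 \sqrt{27930891874930}}{82629052} \approx 0.3198$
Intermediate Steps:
$N = 24$ ($N = 20 + 4 = 24$)
$Y = 264$ ($Y = 11 \cdot 24 = 264$)
$F{\left(B \right)} = \frac{9}{88}$ ($F{\left(B \right)} = \frac{27}{264} = 27 \cdot \frac{1}{264} = \frac{9}{88}$)
$\sqrt{\frac{1}{-3180839 - 4330893} + F{\left(-906 \right)}} = \sqrt{\frac{1}{-3180839 - 4330893} + \frac{9}{88}} = \sqrt{\frac{1}{-7511732} + \frac{9}{88}} = \sqrt{- \frac{1}{7511732} + \frac{9}{88}} = \sqrt{\frac{16901375}{165258104}} = \frac{5 \sqrt{27930891874930}}{82629052}$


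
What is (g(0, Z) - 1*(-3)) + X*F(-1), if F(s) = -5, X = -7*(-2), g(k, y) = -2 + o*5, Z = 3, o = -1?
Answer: -74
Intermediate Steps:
g(k, y) = -7 (g(k, y) = -2 - 1*5 = -2 - 5 = -7)
X = 14
(g(0, Z) - 1*(-3)) + X*F(-1) = (-7 - 1*(-3)) + 14*(-5) = (-7 + 3) - 70 = -4 - 70 = -74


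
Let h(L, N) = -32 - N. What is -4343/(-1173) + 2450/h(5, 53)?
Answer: -29467/1173 ≈ -25.121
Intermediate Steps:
-4343/(-1173) + 2450/h(5, 53) = -4343/(-1173) + 2450/(-32 - 1*53) = -4343*(-1/1173) + 2450/(-32 - 53) = 4343/1173 + 2450/(-85) = 4343/1173 + 2450*(-1/85) = 4343/1173 - 490/17 = -29467/1173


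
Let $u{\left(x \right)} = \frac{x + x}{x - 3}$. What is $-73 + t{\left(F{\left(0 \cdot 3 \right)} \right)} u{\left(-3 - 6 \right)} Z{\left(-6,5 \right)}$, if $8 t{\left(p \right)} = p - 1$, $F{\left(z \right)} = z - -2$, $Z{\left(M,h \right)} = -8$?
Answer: $- \frac{149}{2} \approx -74.5$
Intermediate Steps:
$F{\left(z \right)} = 2 + z$ ($F{\left(z \right)} = z + 2 = 2 + z$)
$t{\left(p \right)} = - \frac{1}{8} + \frac{p}{8}$ ($t{\left(p \right)} = \frac{p - 1}{8} = \frac{-1 + p}{8} = - \frac{1}{8} + \frac{p}{8}$)
$u{\left(x \right)} = \frac{2 x}{-3 + x}$
$-73 + t{\left(F{\left(0 \cdot 3 \right)} \right)} u{\left(-3 - 6 \right)} Z{\left(-6,5 \right)} = -73 + \left(- \frac{1}{8} + \frac{2 + 0 \cdot 3}{8}\right) \frac{2 \left(-3 - 6\right)}{-3 - 9} \left(-8\right) = -73 + \left(- \frac{1}{8} + \frac{2 + 0}{8}\right) \frac{2 \left(-3 - 6\right)}{-3 - 9} \left(-8\right) = -73 + \left(- \frac{1}{8} + \frac{1}{8} \cdot 2\right) 2 \left(-9\right) \frac{1}{-3 - 9} \left(-8\right) = -73 + \left(- \frac{1}{8} + \frac{1}{4}\right) 2 \left(-9\right) \frac{1}{-12} \left(-8\right) = -73 + \frac{2 \left(-9\right) \left(- \frac{1}{12}\right)}{8} \left(-8\right) = -73 + \frac{1}{8} \cdot \frac{3}{2} \left(-8\right) = -73 + \frac{3}{16} \left(-8\right) = -73 - \frac{3}{2} = - \frac{149}{2}$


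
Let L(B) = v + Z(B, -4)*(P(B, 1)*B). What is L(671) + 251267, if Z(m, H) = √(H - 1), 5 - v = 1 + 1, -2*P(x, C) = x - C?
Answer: 251270 - 224785*I*√5 ≈ 2.5127e+5 - 5.0263e+5*I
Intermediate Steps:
P(x, C) = C/2 - x/2 (P(x, C) = -(x - C)/2 = C/2 - x/2)
v = 3 (v = 5 - (1 + 1) = 5 - 1*2 = 5 - 2 = 3)
Z(m, H) = √(-1 + H)
L(B) = 3 + I*B*√5*(½ - B/2) (L(B) = 3 + √(-1 - 4)*(((½)*1 - B/2)*B) = 3 + √(-5)*((½ - B/2)*B) = 3 + (I*√5)*(B*(½ - B/2)) = 3 + I*B*√5*(½ - B/2))
L(671) + 251267 = (3 - ½*I*671*√5*(-1 + 671)) + 251267 = (3 - ½*I*671*√5*670) + 251267 = (3 - 224785*I*√5) + 251267 = 251270 - 224785*I*√5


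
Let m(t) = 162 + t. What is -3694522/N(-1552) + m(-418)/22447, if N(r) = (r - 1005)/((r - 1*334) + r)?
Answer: -285116556332884/57396979 ≈ -4.9674e+6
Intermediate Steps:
N(r) = (-1005 + r)/(-334 + 2*r) (N(r) = (-1005 + r)/((r - 334) + r) = (-1005 + r)/((-334 + r) + r) = (-1005 + r)/(-334 + 2*r))
-3694522/N(-1552) + m(-418)/22447 = -3694522*2*(-167 - 1552)/(-1005 - 1552) + (162 - 418)/22447 = -3694522/((1/2)*(-2557)/(-1719)) - 256*1/22447 = -3694522/((1/2)*(-1/1719)*(-2557)) - 256/22447 = -3694522/2557/3438 - 256/22447 = -3694522*3438/2557 - 256/22447 = -12701766636/2557 - 256/22447 = -285116556332884/57396979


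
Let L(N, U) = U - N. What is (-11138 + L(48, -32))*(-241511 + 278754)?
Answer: -417791974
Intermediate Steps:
(-11138 + L(48, -32))*(-241511 + 278754) = (-11138 + (-32 - 1*48))*(-241511 + 278754) = (-11138 + (-32 - 48))*37243 = (-11138 - 80)*37243 = -11218*37243 = -417791974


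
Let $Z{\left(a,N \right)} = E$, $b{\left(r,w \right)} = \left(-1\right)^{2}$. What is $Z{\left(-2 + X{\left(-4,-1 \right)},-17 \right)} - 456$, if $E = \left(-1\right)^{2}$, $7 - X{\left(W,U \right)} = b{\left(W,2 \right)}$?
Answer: $-455$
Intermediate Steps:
$b{\left(r,w \right)} = 1$
$X{\left(W,U \right)} = 6$ ($X{\left(W,U \right)} = 7 - 1 = 6$)
$E = 1$
$Z{\left(a,N \right)} = 1$
$Z{\left(-2 + X{\left(-4,-1 \right)},-17 \right)} - 456 = 1 - 456 = -455$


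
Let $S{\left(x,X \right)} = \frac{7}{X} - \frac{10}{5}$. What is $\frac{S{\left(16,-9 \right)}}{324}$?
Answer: $- \frac{25}{2916} \approx -0.0085734$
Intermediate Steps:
$S{\left(x,X \right)} = -2 + \frac{7}{X}$ ($S{\left(x,X \right)} = \frac{7}{X} - 2 = -2 + \frac{7}{X}$)
$\frac{S{\left(16,-9 \right)}}{324} = \frac{-2 + \frac{7}{-9}}{324} = \left(-2 + 7 \left(- \frac{1}{9}\right)\right) \frac{1}{324} = \left(-2 - \frac{7}{9}\right) \frac{1}{324} = \left(- \frac{25}{9}\right) \frac{1}{324} = - \frac{25}{2916}$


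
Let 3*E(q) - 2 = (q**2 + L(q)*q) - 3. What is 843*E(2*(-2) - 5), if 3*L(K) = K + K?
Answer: 37654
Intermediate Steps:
L(K) = 2*K/3 (L(K) = (K + K)/3 = (2*K)/3 = 2*K/3)
E(q) = -1/3 + 5*q**2/9 (E(q) = 2/3 + ((q**2 + (2*q/3)*q) - 3)/3 = 2/3 + ((q**2 + 2*q**2/3) - 3)/3 = 2/3 + (5*q**2/3 - 3)/3 = 2/3 + (-3 + 5*q**2/3)/3 = 2/3 + (-1 + 5*q**2/9) = -1/3 + 5*q**2/9)
843*E(2*(-2) - 5) = 843*(-1/3 + 5*(2*(-2) - 5)**2/9) = 843*(-1/3 + 5*(-4 - 5)**2/9) = 843*(-1/3 + (5/9)*(-9)**2) = 843*(-1/3 + (5/9)*81) = 843*(-1/3 + 45) = 843*(134/3) = 37654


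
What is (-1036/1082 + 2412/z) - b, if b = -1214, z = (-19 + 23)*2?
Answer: 1638735/1082 ≈ 1514.5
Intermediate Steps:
z = 8 (z = 4*2 = 8)
(-1036/1082 + 2412/z) - b = (-1036/1082 + 2412/8) - 1*(-1214) = (-1036*1/1082 + 2412*(⅛)) + 1214 = (-518/541 + 603/2) + 1214 = 325187/1082 + 1214 = 1638735/1082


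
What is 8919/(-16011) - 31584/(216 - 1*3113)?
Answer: 53317009/5153763 ≈ 10.345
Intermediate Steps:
8919/(-16011) - 31584/(216 - 1*3113) = 8919*(-1/16011) - 31584/(216 - 3113) = -991/1779 - 31584/(-2897) = -991/1779 - 31584*(-1/2897) = -991/1779 + 31584/2897 = 53317009/5153763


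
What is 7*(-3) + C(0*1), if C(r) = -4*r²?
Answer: -21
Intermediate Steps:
7*(-3) + C(0*1) = 7*(-3) - 4*(0*1)² = -21 - 4*0² = -21 - 4*0 = -21 + 0 = -21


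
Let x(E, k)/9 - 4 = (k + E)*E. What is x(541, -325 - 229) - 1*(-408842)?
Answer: 345581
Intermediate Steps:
x(E, k) = 36 + 9*E*(E + k) (x(E, k) = 36 + 9*((k + E)*E) = 36 + 9*((E + k)*E) = 36 + 9*(E*(E + k)) = 36 + 9*E*(E + k))
x(541, -325 - 229) - 1*(-408842) = (36 + 9*541² + 9*541*(-325 - 229)) - 1*(-408842) = (36 + 9*292681 + 9*541*(-554)) + 408842 = (36 + 2634129 - 2697426) + 408842 = -63261 + 408842 = 345581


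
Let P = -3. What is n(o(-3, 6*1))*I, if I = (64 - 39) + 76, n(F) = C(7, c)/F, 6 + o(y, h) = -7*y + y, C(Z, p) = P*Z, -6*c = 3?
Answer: -707/4 ≈ -176.75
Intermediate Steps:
c = -1/2 (c = -1/6*3 = -1/2 ≈ -0.50000)
C(Z, p) = -3*Z
o(y, h) = -6 - 6*y (o(y, h) = -6 + (-7*y + y) = -6 - 6*y)
n(F) = -21/F (n(F) = (-3*7)/F = -21/F)
I = 101 (I = 25 + 76 = 101)
n(o(-3, 6*1))*I = -21/(-6 - 6*(-3))*101 = -21/(-6 + 18)*101 = -21/12*101 = -21*1/12*101 = -7/4*101 = -707/4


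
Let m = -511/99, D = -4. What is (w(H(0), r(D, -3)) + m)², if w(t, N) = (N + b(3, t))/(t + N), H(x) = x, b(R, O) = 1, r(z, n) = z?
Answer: 3052009/156816 ≈ 19.462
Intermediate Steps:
w(t, N) = (1 + N)/(N + t) (w(t, N) = (N + 1)/(t + N) = (1 + N)/(N + t))
m = -511/99 (m = -511*1/99 = -511/99 ≈ -5.1616)
(w(H(0), r(D, -3)) + m)² = ((1 - 4)/(-4 + 0) - 511/99)² = (-3/(-4) - 511/99)² = (-¼*(-3) - 511/99)² = (¾ - 511/99)² = (-1747/396)² = 3052009/156816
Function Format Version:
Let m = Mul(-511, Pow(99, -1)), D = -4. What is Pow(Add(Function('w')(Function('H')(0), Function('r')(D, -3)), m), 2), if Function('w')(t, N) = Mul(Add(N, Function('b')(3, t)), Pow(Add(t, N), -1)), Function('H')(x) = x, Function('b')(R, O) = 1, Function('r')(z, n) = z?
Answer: Rational(3052009, 156816) ≈ 19.462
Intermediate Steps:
Function('w')(t, N) = Mul(Pow(Add(N, t), -1), Add(1, N)) (Function('w')(t, N) = Mul(Add(N, 1), Pow(Add(t, N), -1)) = Mul(Add(1, N), Pow(Add(N, t), -1)) = Mul(Pow(Add(N, t), -1), Add(1, N)))
m = Rational(-511, 99) (m = Mul(-511, Rational(1, 99)) = Rational(-511, 99) ≈ -5.1616)
Pow(Add(Function('w')(Function('H')(0), Function('r')(D, -3)), m), 2) = Pow(Add(Mul(Pow(Add(-4, 0), -1), Add(1, -4)), Rational(-511, 99)), 2) = Pow(Add(Mul(Pow(-4, -1), -3), Rational(-511, 99)), 2) = Pow(Add(Mul(Rational(-1, 4), -3), Rational(-511, 99)), 2) = Pow(Add(Rational(3, 4), Rational(-511, 99)), 2) = Pow(Rational(-1747, 396), 2) = Rational(3052009, 156816)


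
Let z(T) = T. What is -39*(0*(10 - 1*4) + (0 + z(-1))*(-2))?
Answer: -78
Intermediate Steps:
-39*(0*(10 - 1*4) + (0 + z(-1))*(-2)) = -39*(0*(10 - 1*4) + (0 - 1)*(-2)) = -39*(0*(10 - 4) - 1*(-2)) = -39*(0*6 + 2) = -39*(0 + 2) = -39*2 = -78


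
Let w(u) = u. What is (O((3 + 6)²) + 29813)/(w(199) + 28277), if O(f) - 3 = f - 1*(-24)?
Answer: 29921/28476 ≈ 1.0507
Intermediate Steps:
O(f) = 27 + f (O(f) = 3 + (f - 1*(-24)) = 3 + (f + 24) = 3 + (24 + f) = 27 + f)
(O((3 + 6)²) + 29813)/(w(199) + 28277) = ((27 + (3 + 6)²) + 29813)/(199 + 28277) = ((27 + 9²) + 29813)/28476 = ((27 + 81) + 29813)*(1/28476) = (108 + 29813)*(1/28476) = 29921*(1/28476) = 29921/28476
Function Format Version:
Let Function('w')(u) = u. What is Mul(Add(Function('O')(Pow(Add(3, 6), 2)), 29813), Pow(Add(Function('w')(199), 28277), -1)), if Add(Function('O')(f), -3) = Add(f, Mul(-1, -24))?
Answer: Rational(29921, 28476) ≈ 1.0507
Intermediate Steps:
Function('O')(f) = Add(27, f) (Function('O')(f) = Add(3, Add(f, Mul(-1, -24))) = Add(3, Add(f, 24)) = Add(3, Add(24, f)) = Add(27, f))
Mul(Add(Function('O')(Pow(Add(3, 6), 2)), 29813), Pow(Add(Function('w')(199), 28277), -1)) = Mul(Add(Add(27, Pow(Add(3, 6), 2)), 29813), Pow(Add(199, 28277), -1)) = Mul(Add(Add(27, Pow(9, 2)), 29813), Pow(28476, -1)) = Mul(Add(Add(27, 81), 29813), Rational(1, 28476)) = Mul(Add(108, 29813), Rational(1, 28476)) = Mul(29921, Rational(1, 28476)) = Rational(29921, 28476)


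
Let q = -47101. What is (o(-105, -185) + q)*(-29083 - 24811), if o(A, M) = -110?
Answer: 2544389634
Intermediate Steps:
(o(-105, -185) + q)*(-29083 - 24811) = (-110 - 47101)*(-29083 - 24811) = -47211*(-53894) = 2544389634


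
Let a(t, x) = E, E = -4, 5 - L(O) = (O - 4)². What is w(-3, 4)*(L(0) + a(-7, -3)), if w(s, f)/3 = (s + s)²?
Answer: -1620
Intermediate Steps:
L(O) = 5 - (-4 + O)² (L(O) = 5 - (O - 4)² = 5 - (-4 + O)²)
w(s, f) = 12*s² (w(s, f) = 3*(s + s)² = 3*(2*s)² = 3*(4*s²) = 12*s²)
a(t, x) = -4
w(-3, 4)*(L(0) + a(-7, -3)) = (12*(-3)²)*((5 - (-4 + 0)²) - 4) = (12*9)*((5 - 1*(-4)²) - 4) = 108*((5 - 1*16) - 4) = 108*((5 - 16) - 4) = 108*(-11 - 4) = 108*(-15) = -1620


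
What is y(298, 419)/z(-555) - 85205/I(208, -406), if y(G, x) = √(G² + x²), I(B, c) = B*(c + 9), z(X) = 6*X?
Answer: 85205/82576 - √264365/3330 ≈ 0.87743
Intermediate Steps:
I(B, c) = B*(9 + c)
y(298, 419)/z(-555) - 85205/I(208, -406) = √(298² + 419²)/((6*(-555))) - 85205*1/(208*(9 - 406)) = √(88804 + 175561)/(-3330) - 85205/(208*(-397)) = √264365*(-1/3330) - 85205/(-82576) = -√264365/3330 - 85205*(-1/82576) = -√264365/3330 + 85205/82576 = 85205/82576 - √264365/3330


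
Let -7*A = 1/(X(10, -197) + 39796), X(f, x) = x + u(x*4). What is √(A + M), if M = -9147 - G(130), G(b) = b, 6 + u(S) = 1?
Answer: I*√712627199232186/277158 ≈ 96.317*I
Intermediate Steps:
u(S) = -5 (u(S) = -6 + 1 = -5)
X(f, x) = -5 + x (X(f, x) = x - 5 = -5 + x)
A = -1/277158 (A = -1/(7*((-5 - 197) + 39796)) = -1/(7*(-202 + 39796)) = -⅐/39594 = -⅐*1/39594 = -1/277158 ≈ -3.6080e-6)
M = -9277 (M = -9147 - 1*130 = -9147 - 130 = -9277)
√(A + M) = √(-1/277158 - 9277) = √(-2571194767/277158) = I*√712627199232186/277158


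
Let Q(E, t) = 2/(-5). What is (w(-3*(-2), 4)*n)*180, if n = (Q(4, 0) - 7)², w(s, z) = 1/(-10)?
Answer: -24642/25 ≈ -985.68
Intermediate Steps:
Q(E, t) = -⅖ (Q(E, t) = 2*(-⅕) = -⅖)
w(s, z) = -⅒
n = 1369/25 (n = (-⅖ - 7)² = (-37/5)² = 1369/25 ≈ 54.760)
(w(-3*(-2), 4)*n)*180 = -⅒*1369/25*180 = -1369/250*180 = -24642/25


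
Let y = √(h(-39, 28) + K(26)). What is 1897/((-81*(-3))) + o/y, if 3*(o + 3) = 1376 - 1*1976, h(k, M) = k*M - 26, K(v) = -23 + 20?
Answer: 1897/243 + 203*I*√1121/1121 ≈ 7.8066 + 6.0631*I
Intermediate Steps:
K(v) = -3
h(k, M) = -26 + M*k (h(k, M) = M*k - 26 = -26 + M*k)
y = I*√1121 (y = √((-26 + 28*(-39)) - 3) = √((-26 - 1092) - 3) = √(-1118 - 3) = √(-1121) = I*√1121 ≈ 33.481*I)
o = -203 (o = -3 + (1376 - 1*1976)/3 = -3 + (1376 - 1976)/3 = -3 + (⅓)*(-600) = -3 - 200 = -203)
1897/((-81*(-3))) + o/y = 1897/((-81*(-3))) - 203*(-I*√1121/1121) = 1897/243 - (-203)*I*√1121/1121 = 1897*(1/243) + 203*I*√1121/1121 = 1897/243 + 203*I*√1121/1121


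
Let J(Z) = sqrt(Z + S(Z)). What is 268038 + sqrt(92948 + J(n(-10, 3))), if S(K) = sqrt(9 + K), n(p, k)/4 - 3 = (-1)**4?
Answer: 268038 + sqrt(92948 + sqrt(21)) ≈ 2.6834e+5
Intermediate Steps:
n(p, k) = 16 (n(p, k) = 12 + 4*(-1)**4 = 12 + 4*1 = 12 + 4 = 16)
J(Z) = sqrt(Z + sqrt(9 + Z))
268038 + sqrt(92948 + J(n(-10, 3))) = 268038 + sqrt(92948 + sqrt(16 + sqrt(9 + 16))) = 268038 + sqrt(92948 + sqrt(16 + sqrt(25))) = 268038 + sqrt(92948 + sqrt(16 + 5)) = 268038 + sqrt(92948 + sqrt(21))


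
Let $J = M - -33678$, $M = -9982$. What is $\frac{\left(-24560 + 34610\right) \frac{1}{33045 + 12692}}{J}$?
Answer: $\frac{5025}{541891976} \approx 9.2731 \cdot 10^{-6}$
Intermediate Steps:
$J = 23696$ ($J = -9982 - -33678 = -9982 + 33678 = 23696$)
$\frac{\left(-24560 + 34610\right) \frac{1}{33045 + 12692}}{J} = \frac{\left(-24560 + 34610\right) \frac{1}{33045 + 12692}}{23696} = \frac{10050}{45737} \cdot \frac{1}{23696} = \frac{5025}{541891976}$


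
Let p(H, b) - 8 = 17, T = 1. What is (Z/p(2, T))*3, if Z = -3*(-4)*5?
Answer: 36/5 ≈ 7.2000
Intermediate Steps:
p(H, b) = 25 (p(H, b) = 8 + 17 = 25)
Z = 60 (Z = 12*5 = 60)
(Z/p(2, T))*3 = (60/25)*3 = (60*(1/25))*3 = (12/5)*3 = 36/5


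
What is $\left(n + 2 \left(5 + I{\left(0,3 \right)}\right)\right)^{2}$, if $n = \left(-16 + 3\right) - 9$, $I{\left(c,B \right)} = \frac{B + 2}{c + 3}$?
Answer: $\frac{676}{9} \approx 75.111$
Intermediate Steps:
$I{\left(c,B \right)} = \frac{2 + B}{3 + c}$
$n = -22$ ($n = -13 - 9 = -22$)
$\left(n + 2 \left(5 + I{\left(0,3 \right)}\right)\right)^{2} = \left(-22 + 2 \left(5 + \frac{2 + 3}{3 + 0}\right)\right)^{2} = \left(-22 + 2 \left(5 + \frac{1}{3} \cdot 5\right)\right)^{2} = \left(-22 + 2 \left(5 + \frac{5}{3}\right)\right)^{2} = \left(-22 + 2 \cdot \frac{20}{3}\right)^{2} = \left(-22 + \frac{40}{3}\right)^{2} = \left(- \frac{26}{3}\right)^{2} = \frac{676}{9}$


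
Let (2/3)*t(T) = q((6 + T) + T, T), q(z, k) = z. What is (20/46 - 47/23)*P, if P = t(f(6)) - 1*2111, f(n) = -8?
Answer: 78662/23 ≈ 3420.1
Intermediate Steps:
t(T) = 9 + 3*T (t(T) = 3*((6 + T) + T)/2 = 3*(6 + 2*T)/2 = 9 + 3*T)
P = -2126 (P = (9 + 3*(-8)) - 1*2111 = (9 - 24) - 2111 = -15 - 2111 = -2126)
(20/46 - 47/23)*P = (20/46 - 47/23)*(-2126) = (20*(1/46) - 47*1/23)*(-2126) = (10/23 - 47/23)*(-2126) = -37/23*(-2126) = 78662/23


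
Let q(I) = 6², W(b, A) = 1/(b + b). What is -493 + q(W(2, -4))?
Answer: -457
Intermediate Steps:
W(b, A) = 1/(2*b)
q(I) = 36
-493 + q(W(2, -4)) = -493 + 36 = -457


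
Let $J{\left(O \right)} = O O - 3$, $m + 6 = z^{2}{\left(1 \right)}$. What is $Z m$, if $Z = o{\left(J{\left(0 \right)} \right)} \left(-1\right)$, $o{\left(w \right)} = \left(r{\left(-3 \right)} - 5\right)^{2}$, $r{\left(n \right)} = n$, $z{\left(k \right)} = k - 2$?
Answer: $320$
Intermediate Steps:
$z{\left(k \right)} = -2 + k$
$m = -5$ ($m = -6 + \left(-2 + 1\right)^{2} = -6 + \left(-1\right)^{2} = -6 + 1 = -5$)
$J{\left(O \right)} = -3 + O^{2}$ ($J{\left(O \right)} = O^{2} - 3 = -3 + O^{2}$)
$o{\left(w \right)} = 64$ ($o{\left(w \right)} = \left(-3 - 5\right)^{2} = \left(-8\right)^{2} = 64$)
$Z = -64$ ($Z = 64 \left(-1\right) = -64$)
$Z m = \left(-64\right) \left(-5\right) = 320$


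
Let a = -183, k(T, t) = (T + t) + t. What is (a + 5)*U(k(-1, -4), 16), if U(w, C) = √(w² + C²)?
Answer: -178*√337 ≈ -3267.6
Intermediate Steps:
k(T, t) = T + 2*t
U(w, C) = √(C² + w²)
(a + 5)*U(k(-1, -4), 16) = (-183 + 5)*√(16² + (-1 + 2*(-4))²) = -178*√(256 + (-1 - 8)²) = -178*√(256 + (-9)²) = -178*√(256 + 81) = -178*√337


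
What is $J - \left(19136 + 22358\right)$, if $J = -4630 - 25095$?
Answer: $-71219$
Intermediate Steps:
$J = -29725$
$J - \left(19136 + 22358\right) = -29725 - \left(19136 + 22358\right) = -29725 - 41494 = -71219$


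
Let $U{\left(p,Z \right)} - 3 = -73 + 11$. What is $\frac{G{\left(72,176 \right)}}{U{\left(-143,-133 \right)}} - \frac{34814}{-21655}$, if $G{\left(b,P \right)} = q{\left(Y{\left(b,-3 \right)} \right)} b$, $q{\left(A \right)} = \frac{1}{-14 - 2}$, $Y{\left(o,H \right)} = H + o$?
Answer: $\frac{4302947}{2555290} \approx 1.6839$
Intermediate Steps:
$U{\left(p,Z \right)} = -59$ ($U{\left(p,Z \right)} = 3 + \left(-73 + 11\right) = 3 - 62 = -59$)
$q{\left(A \right)} = - \frac{1}{16}$ ($q{\left(A \right)} = \frac{1}{-16} = - \frac{1}{16}$)
$G{\left(b,P \right)} = - \frac{b}{16}$
$\frac{G{\left(72,176 \right)}}{U{\left(-143,-133 \right)}} - \frac{34814}{-21655} = \frac{\left(- \frac{1}{16}\right) 72}{-59} - \frac{34814}{-21655} = \left(- \frac{9}{2}\right) \left(- \frac{1}{59}\right) - - \frac{34814}{21655} = \frac{9}{118} + \frac{34814}{21655} = \frac{4302947}{2555290}$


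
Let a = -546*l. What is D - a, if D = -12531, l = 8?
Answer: -8163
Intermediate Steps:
a = -4368 (a = -546*8 = -4368)
D - a = -12531 - 1*(-4368) = -12531 + 4368 = -8163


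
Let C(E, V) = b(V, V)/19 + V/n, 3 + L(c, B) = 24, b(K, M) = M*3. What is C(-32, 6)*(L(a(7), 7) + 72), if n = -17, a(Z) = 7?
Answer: 17856/323 ≈ 55.282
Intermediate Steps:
b(K, M) = 3*M
L(c, B) = 21 (L(c, B) = -3 + 24 = 21)
C(E, V) = 32*V/323 (C(E, V) = (3*V)/19 + V/(-17) = (3*V)*(1/19) + V*(-1/17) = 3*V/19 - V/17 = 32*V/323)
C(-32, 6)*(L(a(7), 7) + 72) = ((32/323)*6)*(21 + 72) = (192/323)*93 = 17856/323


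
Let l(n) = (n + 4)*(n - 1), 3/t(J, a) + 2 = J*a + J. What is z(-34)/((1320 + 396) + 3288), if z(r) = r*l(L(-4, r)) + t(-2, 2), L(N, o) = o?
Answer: -95201/13344 ≈ -7.1344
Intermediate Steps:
t(J, a) = 3/(-2 + J + J*a) (t(J, a) = 3/(-2 + (J*a + J)) = 3/(-2 + (J + J*a)) = 3/(-2 + J + J*a))
l(n) = (-1 + n)*(4 + n) (l(n) = (4 + n)*(-1 + n) = (-1 + n)*(4 + n))
z(r) = -3/8 + r*(-4 + r**2 + 3*r) (z(r) = r*(-4 + r**2 + 3*r) + 3/(-2 - 2 - 2*2) = r*(-4 + r**2 + 3*r) + 3/(-2 - 2 - 4) = r*(-4 + r**2 + 3*r) + 3/(-8) = r*(-4 + r**2 + 3*r) + 3*(-1/8) = r*(-4 + r**2 + 3*r) - 3/8 = -3/8 + r*(-4 + r**2 + 3*r))
z(-34)/((1320 + 396) + 3288) = (-3/8 - 34*(-4 + (-34)**2 + 3*(-34)))/((1320 + 396) + 3288) = (-3/8 - 34*(-4 + 1156 - 102))/(1716 + 3288) = (-3/8 - 34*1050)/5004 = (-3/8 - 35700)*(1/5004) = -285603/8*1/5004 = -95201/13344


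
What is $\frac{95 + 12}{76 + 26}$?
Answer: $\frac{107}{102} \approx 1.049$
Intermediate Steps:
$\frac{95 + 12}{76 + 26} = \frac{107}{102}$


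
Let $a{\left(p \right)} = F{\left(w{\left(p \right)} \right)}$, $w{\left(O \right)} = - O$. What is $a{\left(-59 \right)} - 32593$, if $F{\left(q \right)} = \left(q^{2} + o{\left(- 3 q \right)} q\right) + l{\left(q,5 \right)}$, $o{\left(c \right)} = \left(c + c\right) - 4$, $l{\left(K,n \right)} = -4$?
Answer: $-50238$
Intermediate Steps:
$o{\left(c \right)} = -4 + 2 c$ ($o{\left(c \right)} = 2 c - 4 = -4 + 2 c$)
$F{\left(q \right)} = -4 + q^{2} + q \left(-4 - 6 q\right)$ ($F{\left(q \right)} = \left(q^{2} + \left(-4 + 2 \left(- 3 q\right)\right) q\right) - 4 = \left(q^{2} + \left(-4 - 6 q\right) q\right) - 4 = \left(q^{2} + q \left(-4 - 6 q\right)\right) - 4 = -4 + q^{2} + q \left(-4 - 6 q\right)$)
$a{\left(p \right)} = -4 - 5 p^{2} + 4 p$ ($a{\left(p \right)} = -4 - 5 \left(- p\right)^{2} - 4 \left(- p\right) = -4 - 5 p^{2} + 4 p$)
$a{\left(-59 \right)} - 32593 = \left(-4 - 5 \left(-59\right)^{2} + 4 \left(-59\right)\right) - 32593 = \left(-4 - 17405 - 236\right) - 32593 = -17645 - 32593 = -50238$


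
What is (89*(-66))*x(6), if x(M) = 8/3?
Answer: -15664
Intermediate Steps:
x(M) = 8/3 (x(M) = 8*(⅓) = 8/3)
(89*(-66))*x(6) = (89*(-66))*(8/3) = -5874*8/3 = -15664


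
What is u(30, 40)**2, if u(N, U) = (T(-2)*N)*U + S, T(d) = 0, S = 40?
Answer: 1600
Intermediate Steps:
u(N, U) = 40 (u(N, U) = (0*N)*U + 40 = 0*U + 40 = 0 + 40 = 40)
u(30, 40)**2 = 40**2 = 1600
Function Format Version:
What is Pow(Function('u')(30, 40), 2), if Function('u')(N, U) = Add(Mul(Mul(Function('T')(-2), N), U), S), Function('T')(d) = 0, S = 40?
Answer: 1600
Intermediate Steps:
Function('u')(N, U) = 40 (Function('u')(N, U) = Add(Mul(Mul(0, N), U), 40) = Add(Mul(0, U), 40) = Add(0, 40) = 40)
Pow(Function('u')(30, 40), 2) = Pow(40, 2) = 1600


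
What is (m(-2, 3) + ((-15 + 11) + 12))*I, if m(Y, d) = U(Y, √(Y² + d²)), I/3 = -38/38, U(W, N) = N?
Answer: -24 - 3*√13 ≈ -34.817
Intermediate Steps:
I = -3 (I = 3*(-38/38) = 3*(-38*1/38) = 3*(-1) = -3)
m(Y, d) = √(Y² + d²)
(m(-2, 3) + ((-15 + 11) + 12))*I = (√((-2)² + 3²) + ((-15 + 11) + 12))*(-3) = (√(4 + 9) + (-4 + 12))*(-3) = (√13 + 8)*(-3) = (8 + √13)*(-3) = -24 - 3*√13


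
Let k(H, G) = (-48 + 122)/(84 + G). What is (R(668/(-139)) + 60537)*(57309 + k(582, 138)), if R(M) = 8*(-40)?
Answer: 10352988376/3 ≈ 3.4510e+9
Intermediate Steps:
k(H, G) = 74/(84 + G)
R(M) = -320
(R(668/(-139)) + 60537)*(57309 + k(582, 138)) = (-320 + 60537)*(57309 + 74/(84 + 138)) = 60217*(57309 + 74/222) = 60217*(57309 + 74*(1/222)) = 60217*(57309 + ⅓) = 60217*(171928/3) = 10352988376/3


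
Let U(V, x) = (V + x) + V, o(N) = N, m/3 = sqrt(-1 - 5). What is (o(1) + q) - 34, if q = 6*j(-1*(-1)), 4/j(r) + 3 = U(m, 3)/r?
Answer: -33 - 2*I*sqrt(6)/3 ≈ -33.0 - 1.633*I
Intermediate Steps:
m = 3*I*sqrt(6) (m = 3*sqrt(-1 - 5) = 3*sqrt(-6) = 3*(I*sqrt(6)) = 3*I*sqrt(6) ≈ 7.3485*I)
U(V, x) = x + 2*V
j(r) = 4/(-3 + (3 + 6*I*sqrt(6))/r) (j(r) = 4/(-3 + (3 + 2*(3*I*sqrt(6)))/r) = 4/(-3 + (3 + 6*I*sqrt(6))/r))
q = -2*I*sqrt(6)/3 (q = 6*(4*(-1*(-1))/(3*(1 - (-1)*(-1) + 2*I*sqrt(6)))) = 6*((4/3)*1/(1 - 1*1 + 2*I*sqrt(6))) = 6*((4/3)*1/(1 - 1 + 2*I*sqrt(6))) = 6*((4/3)*1/(2*I*sqrt(6))) = 6*((4/3)*1*(-I*sqrt(6)/12)) = 6*(-I*sqrt(6)/9) = -2*I*sqrt(6)/3 ≈ -1.633*I)
(o(1) + q) - 34 = (1 - 2*I*sqrt(6)/3) - 34 = -33 - 2*I*sqrt(6)/3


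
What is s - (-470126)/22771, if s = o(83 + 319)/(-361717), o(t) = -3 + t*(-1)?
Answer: 170061788597/8236657807 ≈ 20.647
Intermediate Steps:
o(t) = -3 - t
s = 405/361717 (s = (-3 - (83 + 319))/(-361717) = (-3 - 1*402)*(-1/361717) = (-3 - 402)*(-1/361717) = -405*(-1/361717) = 405/361717 ≈ 0.0011197)
s - (-470126)/22771 = 405/361717 - (-470126)/22771 = 405/361717 - 1*(-470126/22771) = 405/361717 + 470126/22771 = 170061788597/8236657807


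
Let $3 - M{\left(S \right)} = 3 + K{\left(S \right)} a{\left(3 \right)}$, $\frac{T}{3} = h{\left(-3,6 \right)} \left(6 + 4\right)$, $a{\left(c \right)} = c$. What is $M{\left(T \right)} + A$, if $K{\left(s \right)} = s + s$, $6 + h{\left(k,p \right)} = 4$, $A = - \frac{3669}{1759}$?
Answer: $\frac{629571}{1759} \approx 357.91$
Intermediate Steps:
$A = - \frac{3669}{1759}$ ($A = \left(-3669\right) \frac{1}{1759} = - \frac{3669}{1759} \approx -2.0858$)
$h{\left(k,p \right)} = -2$ ($h{\left(k,p \right)} = -6 + 4 = -2$)
$K{\left(s \right)} = 2 s$
$T = -60$ ($T = 3 \left(- 2 \left(6 + 4\right)\right) = 3 \left(\left(-2\right) 10\right) = 3 \left(-20\right) = -60$)
$M{\left(S \right)} = - 6 S$ ($M{\left(S \right)} = 3 - \left(3 + 2 S 3\right) = 3 - \left(3 + 6 S\right) = - 6 S$)
$M{\left(T \right)} + A = \left(-6\right) \left(-60\right) - \frac{3669}{1759} = 360 - \frac{3669}{1759} = \frac{629571}{1759}$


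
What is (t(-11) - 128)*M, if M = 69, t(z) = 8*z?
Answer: -14904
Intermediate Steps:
(t(-11) - 128)*M = (8*(-11) - 128)*69 = (-88 - 128)*69 = -216*69 = -14904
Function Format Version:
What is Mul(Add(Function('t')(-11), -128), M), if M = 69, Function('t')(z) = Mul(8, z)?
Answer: -14904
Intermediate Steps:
Mul(Add(Function('t')(-11), -128), M) = Mul(Add(Mul(8, -11), -128), 69) = Mul(Add(-88, -128), 69) = Mul(-216, 69) = -14904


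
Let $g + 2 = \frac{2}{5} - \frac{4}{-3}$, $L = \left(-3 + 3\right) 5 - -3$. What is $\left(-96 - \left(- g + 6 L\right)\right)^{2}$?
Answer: $\frac{2937796}{225} \approx 13057.0$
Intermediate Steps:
$L = 3$ ($L = 0 \cdot 5 + 3 = 0 + 3 = 3$)
$g = - \frac{4}{15}$ ($g = -2 + \left(\frac{2}{5} - \frac{4}{-3}\right) = -2 + \left(2 \cdot \frac{1}{5} - - \frac{4}{3}\right) = -2 + \left(\frac{2}{5} + \frac{4}{3}\right) = -2 + \frac{26}{15} = - \frac{4}{15} \approx -0.26667$)
$\left(-96 - \left(- g + 6 L\right)\right)^{2} = \left(-96 - \frac{274}{15}\right)^{2} = \left(- \frac{1714}{15}\right)^{2} = \frac{2937796}{225}$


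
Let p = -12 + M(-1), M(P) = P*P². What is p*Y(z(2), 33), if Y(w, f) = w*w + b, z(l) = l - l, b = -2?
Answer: 26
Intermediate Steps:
z(l) = 0
M(P) = P³
p = -13 (p = -12 + (-1)³ = -12 - 1 = -13)
Y(w, f) = -2 + w² (Y(w, f) = w*w - 2 = w² - 2 = -2 + w²)
p*Y(z(2), 33) = -13*(-2 + 0²) = -13*(-2 + 0) = -13*(-2) = 26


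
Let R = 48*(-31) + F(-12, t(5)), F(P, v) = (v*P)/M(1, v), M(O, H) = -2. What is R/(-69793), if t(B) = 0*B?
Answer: 1488/69793 ≈ 0.021320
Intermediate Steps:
t(B) = 0
F(P, v) = -P*v/2 (F(P, v) = (v*P)/(-2) = (P*v)*(-½) = -P*v/2)
R = -1488 (R = 48*(-31) - ½*(-12)*0 = -1488 + 0 = -1488)
R/(-69793) = -1488/(-69793) = -1488*(-1/69793) = 1488/69793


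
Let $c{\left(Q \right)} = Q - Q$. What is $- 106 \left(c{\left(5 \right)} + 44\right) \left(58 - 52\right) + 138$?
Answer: $-27846$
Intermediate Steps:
$c{\left(Q \right)} = 0$
$- 106 \left(c{\left(5 \right)} + 44\right) \left(58 - 52\right) + 138 = - 106 \left(0 + 44\right) \left(58 - 52\right) + 138 = - 106 \cdot 44 \cdot 6 + 138 = \left(-106\right) 264 + 138 = -27984 + 138 = -27846$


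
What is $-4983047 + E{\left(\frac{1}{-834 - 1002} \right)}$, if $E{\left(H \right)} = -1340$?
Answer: $-4984387$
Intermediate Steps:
$-4983047 + E{\left(\frac{1}{-834 - 1002} \right)} = -4983047 - 1340 = -4984387$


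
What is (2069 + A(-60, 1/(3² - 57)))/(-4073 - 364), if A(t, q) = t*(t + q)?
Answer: -22681/17748 ≈ -1.2779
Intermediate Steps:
A(t, q) = t*(q + t)
(2069 + A(-60, 1/(3² - 57)))/(-4073 - 364) = (2069 - 60*(1/(3² - 57) - 60))/(-4073 - 364) = (2069 - 60*(1/(9 - 57) - 60))/(-4437) = (2069 - 60*(1/(-48) - 60))*(-1/4437) = (2069 - 60*(-1/48 - 60))*(-1/4437) = (2069 - 60*(-2881/48))*(-1/4437) = (2069 + 14405/4)*(-1/4437) = (22681/4)*(-1/4437) = -22681/17748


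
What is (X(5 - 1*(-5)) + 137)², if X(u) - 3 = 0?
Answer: 19600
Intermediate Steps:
X(u) = 3 (X(u) = 3 + 0 = 3)
(X(5 - 1*(-5)) + 137)² = (3 + 137)² = 140² = 19600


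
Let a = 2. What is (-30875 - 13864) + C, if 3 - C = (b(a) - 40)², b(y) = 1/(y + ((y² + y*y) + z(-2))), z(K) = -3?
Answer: -2269905/49 ≈ -46325.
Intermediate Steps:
b(y) = 1/(-3 + y + 2*y²) (b(y) = 1/(y + ((y² + y*y) - 3)) = 1/(y + ((y² + y²) - 3)) = 1/(y + (2*y² - 3)) = 1/(y + (-3 + 2*y²)) = 1/(-3 + y + 2*y²))
C = -77694/49 (C = 3 - (1/(-3 + 2 + 2*2²) - 40)² = 3 - (1/(-3 + 2 + 2*4) - 40)² = 3 - (1/(-3 + 2 + 8) - 40)² = 3 - (1/7 - 40)² = 3 - (⅐ - 40)² = 3 - (-279/7)² = 3 - 1*77841/49 = 3 - 77841/49 = -77694/49 ≈ -1585.6)
(-30875 - 13864) + C = (-30875 - 13864) - 77694/49 = -44739 - 77694/49 = -2269905/49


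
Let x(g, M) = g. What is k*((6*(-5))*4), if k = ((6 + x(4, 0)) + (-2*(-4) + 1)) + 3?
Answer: -2640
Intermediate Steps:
k = 22 (k = ((6 + 4) + (-2*(-4) + 1)) + 3 = (10 + (8 + 1)) + 3 = (10 + 9) + 3 = 19 + 3 = 22)
k*((6*(-5))*4) = 22*((6*(-5))*4) = 22*(-30*4) = 22*(-120) = -2640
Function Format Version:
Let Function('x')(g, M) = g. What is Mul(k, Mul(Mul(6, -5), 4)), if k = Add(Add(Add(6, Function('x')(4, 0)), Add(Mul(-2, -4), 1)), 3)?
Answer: -2640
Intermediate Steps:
k = 22 (k = Add(Add(Add(6, 4), Add(Mul(-2, -4), 1)), 3) = Add(Add(10, Add(8, 1)), 3) = Add(Add(10, 9), 3) = Add(19, 3) = 22)
Mul(k, Mul(Mul(6, -5), 4)) = Mul(22, Mul(Mul(6, -5), 4)) = Mul(22, Mul(-30, 4)) = Mul(22, -120) = -2640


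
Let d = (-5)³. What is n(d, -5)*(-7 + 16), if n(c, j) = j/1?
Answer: -45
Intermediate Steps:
d = -125
n(c, j) = j (n(c, j) = j*1 = j)
n(d, -5)*(-7 + 16) = -5*(-7 + 16) = -5*9 = -45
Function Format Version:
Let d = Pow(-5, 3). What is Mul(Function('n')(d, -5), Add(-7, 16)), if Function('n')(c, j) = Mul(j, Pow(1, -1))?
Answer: -45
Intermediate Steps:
d = -125
Function('n')(c, j) = j (Function('n')(c, j) = Mul(j, 1) = j)
Mul(Function('n')(d, -5), Add(-7, 16)) = Mul(-5, Add(-7, 16)) = Mul(-5, 9) = -45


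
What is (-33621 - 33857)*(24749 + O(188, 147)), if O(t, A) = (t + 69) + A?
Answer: -1697274134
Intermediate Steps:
O(t, A) = 69 + A + t (O(t, A) = (69 + t) + A = 69 + A + t)
(-33621 - 33857)*(24749 + O(188, 147)) = (-33621 - 33857)*(24749 + (69 + 147 + 188)) = -67478*(24749 + 404) = -67478*25153 = -1697274134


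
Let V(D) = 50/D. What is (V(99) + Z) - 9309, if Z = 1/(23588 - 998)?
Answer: -771022633/82830 ≈ -9308.5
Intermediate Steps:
Z = 1/22590 ≈ 4.4267e-5
(V(99) + Z) - 9309 = (50/99 + 1/22590) - 9309 = 41837/82830 - 9309 = -771022633/82830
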